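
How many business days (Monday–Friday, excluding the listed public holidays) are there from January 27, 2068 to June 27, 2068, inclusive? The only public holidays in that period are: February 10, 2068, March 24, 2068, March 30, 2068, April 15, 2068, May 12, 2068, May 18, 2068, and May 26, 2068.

January 27, 2068 is a Friday.
The range spans 153 days (inclusive of both endpoints).
153 = 7 × 21 + 6, so there are 21 full weeks plus 6 extra days.
Each full week contributes 5 weekdays (Mon–Fri): 21 × 5 = 105.
The 6 extra days are Friday, Saturday, Sunday, Monday, Tuesday, Wednesday — 4 of them qualify.
Total: 105 + 4 = 109.
Holidays: February 10, 2068 (Fri); March 24, 2068 (Sat); March 30, 2068 (Fri); April 15, 2068 (Sun); May 12, 2068 (Sat); May 18, 2068 (Fri); May 26, 2068 (Sat).
3 of the 7 holidays fall on weekdays; the rest are weekends and were already excluded.
Business days: 109 − 3 = 106.

106 business days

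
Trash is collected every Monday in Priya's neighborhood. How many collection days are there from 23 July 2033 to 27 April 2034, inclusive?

40 Mondays

23 July 2033 is a Saturday.
The range spans 279 days (inclusive of both endpoints).
279 = 7 × 39 + 6, so there are 39 full weeks plus 6 extra days.
Each full week contributes one Monday: 39 so far.
The 6 extra days are Saturday, Sunday, Monday, Tuesday, Wednesday, Thursday — 1 of them qualifies.
Total: 39 + 1 = 40.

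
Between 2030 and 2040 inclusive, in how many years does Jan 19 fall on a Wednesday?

Day of week of January 19 in each year:
2030: Sat, 2031: Sun, 2032: Mon, 2033: Wed ✓, 2034: Thu, 2035: Fri, 2036: Sat, 2037: Mon, 2038: Tue, 2039: Wed ✓, 2040: Thu
Wednesdays: 2033, 2039.

2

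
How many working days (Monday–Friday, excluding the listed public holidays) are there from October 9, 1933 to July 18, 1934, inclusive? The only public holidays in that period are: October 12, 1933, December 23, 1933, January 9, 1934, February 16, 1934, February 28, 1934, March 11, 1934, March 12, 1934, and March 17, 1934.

198

October 9, 1933 is a Monday.
That's 283 days from start to end, counting both.
283 = 7 × 40 + 3, so there are 40 full weeks plus 3 extra days.
Each full week contributes 5 weekdays (Mon–Fri): 40 × 5 = 200.
The 3 extra days are Mon, Tue, Wed — 3 of them qualify.
Total: 200 + 3 = 203.
Holidays: October 12, 1933 (Thu); December 23, 1933 (Sat); January 9, 1934 (Tue); February 16, 1934 (Fri); February 28, 1934 (Wed); March 11, 1934 (Sun); March 12, 1934 (Mon); March 17, 1934 (Sat).
5 of the 8 holidays fall on weekdays; the rest are weekends and were already excluded.
Business days: 203 − 5 = 198.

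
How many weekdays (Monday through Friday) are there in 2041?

261

2041-01-01 is a Tuesday.
From 2041-01-01 to 2041-12-31 is 365 days inclusive.
365 = 7 × 52 + 1, so there are 52 full weeks plus 1 extra day.
Each full week contributes 5 weekdays (Mon–Fri): 52 × 5 = 260.
The 1 extra day is Tuesday — 1 of them qualifies.
Total: 260 + 1 = 261.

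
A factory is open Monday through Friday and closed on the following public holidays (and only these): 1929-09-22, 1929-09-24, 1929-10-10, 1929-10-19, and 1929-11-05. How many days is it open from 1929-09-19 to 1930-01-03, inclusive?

74

1929-09-19 is a Thursday.
From 1929-09-19 to 1930-01-03 is 107 days inclusive.
107 = 7 × 15 + 2, so there are 15 full weeks plus 2 extra days.
Each full week contributes 5 weekdays (Mon–Fri): 15 × 5 = 75.
The 2 extra days are Thu, Fri — 2 of them qualify.
Total: 75 + 2 = 77.
Holidays: 1929-09-22 (Sun); 1929-09-24 (Tue); 1929-10-10 (Thu); 1929-10-19 (Sat); 1929-11-05 (Tue).
3 of the 5 holidays fall on weekdays; the rest are weekends and were already excluded.
Business days: 77 − 3 = 74.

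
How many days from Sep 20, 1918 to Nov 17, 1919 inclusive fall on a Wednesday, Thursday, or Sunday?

181

Sep 20, 1918 is a Friday.
The range spans 424 days (inclusive of both endpoints).
424 = 7 × 60 + 4, so there are 60 full weeks plus 4 extra days.
Each full week contributes 3 days from the set (Wed, Thu, Sun): 60 × 3 = 180.
The 4 extra days are Fri, Sat, Sun, Mon — 1 of them qualifies.
Total: 180 + 1 = 181.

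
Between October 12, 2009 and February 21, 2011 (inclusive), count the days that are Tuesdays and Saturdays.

142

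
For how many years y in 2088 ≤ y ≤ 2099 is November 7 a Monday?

2

Day of week of November 7 in each year:
2088: Sun, 2089: Mon ✓, 2090: Tue, 2091: Wed, 2092: Fri, 2093: Sat, 2094: Sun, 2095: Mon ✓, 2096: Wed, 2097: Thu, 2098: Fri, 2099: Sat
Mondays: 2089, 2095.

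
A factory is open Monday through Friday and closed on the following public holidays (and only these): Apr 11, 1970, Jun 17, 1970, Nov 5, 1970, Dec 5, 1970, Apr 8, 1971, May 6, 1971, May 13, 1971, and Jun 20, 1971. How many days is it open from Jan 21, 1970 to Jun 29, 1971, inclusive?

Jan 21, 1970 is a Wednesday.
That's 525 days from start to end, counting both.
525 = 7 × 75, so the span is exactly 75 full weeks.
Each full week contributes 5 weekdays (Mon–Fri): 75 × 5 = 375.
Holidays: Apr 11, 1970 (Sat); Jun 17, 1970 (Wed); Nov 5, 1970 (Thu); Dec 5, 1970 (Sat); Apr 8, 1971 (Thu); May 6, 1971 (Thu); May 13, 1971 (Thu); Jun 20, 1971 (Sun).
5 of the 8 holidays fall on weekdays; the rest are weekends and were already excluded.
Business days: 375 − 5 = 370.

370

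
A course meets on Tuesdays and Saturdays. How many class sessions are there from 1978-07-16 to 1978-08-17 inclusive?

9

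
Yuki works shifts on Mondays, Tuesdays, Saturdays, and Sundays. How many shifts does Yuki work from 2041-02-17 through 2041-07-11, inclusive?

2041-02-17 is a Sunday.
That's 145 days from start to end, counting both.
145 = 7 × 20 + 5, so there are 20 full weeks plus 5 extra days.
Each full week contributes 4 days from the set (Mon, Tue, Sat, Sun): 20 × 4 = 80.
The 5 extra days are Sun, Mon, Tue, Wed, Thu — 3 of them qualify.
Total: 80 + 3 = 83.

83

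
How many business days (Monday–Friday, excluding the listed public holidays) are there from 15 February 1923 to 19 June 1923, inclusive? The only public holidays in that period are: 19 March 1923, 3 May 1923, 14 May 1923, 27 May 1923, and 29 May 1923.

15 February 1923 is a Thursday.
The range spans 125 days (inclusive of both endpoints).
125 = 7 × 17 + 6, so there are 17 full weeks plus 6 extra days.
Each full week contributes 5 weekdays (Mon–Fri): 17 × 5 = 85.
The 6 extra days are Thursday, Friday, Saturday, Sunday, Monday, Tuesday — 4 of them qualify.
Total: 85 + 4 = 89.
Holidays: 19 March 1923 (Mon); 3 May 1923 (Thu); 14 May 1923 (Mon); 27 May 1923 (Sun); 29 May 1923 (Tue).
4 of the 5 holidays fall on weekdays; the rest are weekends and were already excluded.
Business days: 89 − 4 = 85.

85 business days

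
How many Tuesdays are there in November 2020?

4

1 November 2020 is a Sunday.
From 1 November 2020 to 30 November 2020 is 30 days inclusive.
30 = 7 × 4 + 2, so there are 4 full weeks plus 2 extra days.
Each full week contributes one Tuesday: 4 so far.
The 2 extra days are Sunday, Monday — none qualify.
Total: 4 + 0 = 4.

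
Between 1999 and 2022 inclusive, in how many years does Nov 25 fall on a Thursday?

Day of week of November 25 in each year:
1999: Thu ✓, 2000: Sat, 2001: Sun, 2002: Mon, 2003: Tue, 2004: Thu ✓, 2005: Fri, 2006: Sat, 2007: Sun, 2008: Tue, 2009: Wed, 2010: Thu ✓, 2011: Fri, 2012: Sun, 2013: Mon, 2014: Tue, 2015: Wed, 2016: Fri, 2017: Sat, 2018: Sun, 2019: Mon, 2020: Wed, 2021: Thu ✓, 2022: Fri
Thursdays: 1999, 2004, 2010, 2021.

4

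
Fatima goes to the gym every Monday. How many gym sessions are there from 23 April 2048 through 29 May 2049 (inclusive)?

23 April 2048 is a Thursday.
The range spans 402 days (inclusive of both endpoints).
402 = 7 × 57 + 3, so there are 57 full weeks plus 3 extra days.
Each full week contributes one Monday: 57 so far.
The 3 extra days are Thu, Fri, Sat — none qualify.
Total: 57 + 0 = 57.

57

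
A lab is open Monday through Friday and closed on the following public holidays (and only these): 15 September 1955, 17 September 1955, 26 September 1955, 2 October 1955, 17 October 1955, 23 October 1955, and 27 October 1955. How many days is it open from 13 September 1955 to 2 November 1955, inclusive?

33 working days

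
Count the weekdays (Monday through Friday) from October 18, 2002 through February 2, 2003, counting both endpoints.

October 18, 2002 is a Friday.
From October 18, 2002 to February 2, 2003 is 108 days inclusive.
108 = 7 × 15 + 3, so there are 15 full weeks plus 3 extra days.
Each full week contributes 5 weekdays (Mon–Fri): 15 × 5 = 75.
The 3 extra days are Fri, Sat, Sun — 1 of them qualifies.
Total: 75 + 1 = 76.

76 weekdays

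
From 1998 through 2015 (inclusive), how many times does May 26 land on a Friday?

2

Day of week of May 26 in each year:
1998: Tue, 1999: Wed, 2000: Fri ✓, 2001: Sat, 2002: Sun, 2003: Mon, 2004: Wed, 2005: Thu, 2006: Fri ✓, 2007: Sat, 2008: Mon, 2009: Tue, 2010: Wed, 2011: Thu, 2012: Sat, 2013: Sun, 2014: Mon, 2015: Tue
Fridays: 2000, 2006.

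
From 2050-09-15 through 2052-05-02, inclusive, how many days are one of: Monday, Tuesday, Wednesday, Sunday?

340

2050-09-15 is a Thursday.
The range spans 596 days (inclusive of both endpoints).
596 = 7 × 85 + 1, so there are 85 full weeks plus 1 extra day.
Each full week contributes 4 days from the set (Mon, Tue, Wed, Sun): 85 × 4 = 340.
The 1 extra day is Thu — none qualify.
Total: 340 + 0 = 340.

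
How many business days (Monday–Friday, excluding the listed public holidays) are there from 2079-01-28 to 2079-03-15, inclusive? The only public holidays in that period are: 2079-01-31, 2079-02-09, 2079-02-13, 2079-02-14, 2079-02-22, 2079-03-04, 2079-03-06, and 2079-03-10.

2079-01-28 is a Saturday.
That's 47 days from start to end, counting both.
47 = 7 × 6 + 5, so there are 6 full weeks plus 5 extra days.
Each full week contributes 5 weekdays (Mon–Fri): 6 × 5 = 30.
The 5 extra days are Sat, Sun, Mon, Tue, Wed — 3 of them qualify.
Total: 30 + 3 = 33.
Holidays: 2079-01-31 (Tue); 2079-02-09 (Thu); 2079-02-13 (Mon); 2079-02-14 (Tue); 2079-02-22 (Wed); 2079-03-04 (Sat); 2079-03-06 (Mon); 2079-03-10 (Fri).
7 of the 8 holidays fall on weekdays; the rest are weekends and were already excluded.
Business days: 33 − 7 = 26.

26 business days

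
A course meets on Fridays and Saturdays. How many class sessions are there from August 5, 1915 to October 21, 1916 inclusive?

128

August 5, 1915 is a Thursday.
That's 444 days from start to end, counting both.
444 = 7 × 63 + 3, so there are 63 full weeks plus 3 extra days.
Each full week contributes 2 days from the set (Fri, Sat): 63 × 2 = 126.
The 3 extra days are Thursday, Friday, Saturday — 2 of them qualify.
Total: 126 + 2 = 128.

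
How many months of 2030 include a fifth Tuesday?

A month has five Tuesdays exactly when Tuesday falls within its first (length − 28) days.
Jan: 31 days, starts Tue → 5 of Tue, Wed, Thu ✓
Feb: 28 days, starts Fri → 5 of (none)
Mar: 31 days, starts Fri → 5 of Fri, Sat, Sun
Apr: 30 days, starts Mon → 5 of Mon, Tue ✓
May: 31 days, starts Wed → 5 of Wed, Thu, Fri
Jun: 30 days, starts Sat → 5 of Sat, Sun
Jul: 31 days, starts Mon → 5 of Mon, Tue, Wed ✓
Aug: 31 days, starts Thu → 5 of Thu, Fri, Sat
Sep: 30 days, starts Sun → 5 of Sun, Mon
Oct: 31 days, starts Tue → 5 of Tue, Wed, Thu ✓
Nov: 30 days, starts Fri → 5 of Fri, Sat
Dec: 31 days, starts Sun → 5 of Sun, Mon, Tue ✓
Months with five Tuesdays: Jan, Apr, Jul, Oct, Dec.

5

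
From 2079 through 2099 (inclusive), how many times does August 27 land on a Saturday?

Day of week of August 27 in each year:
2079: Sun, 2080: Tue, 2081: Wed, 2082: Thu, 2083: Fri, 2084: Sun, 2085: Mon, 2086: Tue, 2087: Wed, 2088: Fri, 2089: Sat ✓, 2090: Sun, 2091: Mon, 2092: Wed, 2093: Thu, 2094: Fri, 2095: Sat ✓, 2096: Mon, 2097: Tue, 2098: Wed, 2099: Thu
Saturdays: 2089, 2095.

2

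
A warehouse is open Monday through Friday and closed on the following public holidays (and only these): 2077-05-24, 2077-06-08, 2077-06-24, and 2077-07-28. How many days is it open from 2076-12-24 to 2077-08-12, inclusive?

162

2076-12-24 is a Thursday.
The range spans 232 days (inclusive of both endpoints).
232 = 7 × 33 + 1, so there are 33 full weeks plus 1 extra day.
Each full week contributes 5 weekdays (Mon–Fri): 33 × 5 = 165.
The 1 extra day is Thursday — 1 of them qualifies.
Total: 165 + 1 = 166.
Holidays: 2077-05-24 (Mon); 2077-06-08 (Tue); 2077-06-24 (Thu); 2077-07-28 (Wed).
All 4 holidays fall on weekdays, so subtract 4.
Business days: 166 − 4 = 162.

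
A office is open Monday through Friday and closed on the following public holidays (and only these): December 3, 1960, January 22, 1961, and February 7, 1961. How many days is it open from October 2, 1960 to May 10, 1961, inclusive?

October 2, 1960 is a Sunday.
That's 221 days from start to end, counting both.
221 = 7 × 31 + 4, so there are 31 full weeks plus 4 extra days.
Each full week contributes 5 weekdays (Mon–Fri): 31 × 5 = 155.
The 4 extra days are Sunday, Monday, Tuesday, Wednesday — 3 of them qualify.
Total: 155 + 3 = 158.
Holidays: December 3, 1960 (Sat); January 22, 1961 (Sun); February 7, 1961 (Tue).
1 of the 3 holidays fall on weekdays; the rest are weekends and were already excluded.
Business days: 158 − 1 = 157.

157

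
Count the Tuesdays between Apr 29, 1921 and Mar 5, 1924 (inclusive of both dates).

Apr 29, 1921 is a Friday.
The range spans 1042 days (inclusive of both endpoints).
1042 = 7 × 148 + 6, so there are 148 full weeks plus 6 extra days.
Each full week contributes one Tuesday: 148 so far.
The 6 extra days are Friday, Saturday, Sunday, Monday, Tuesday, Wednesday — 1 of them qualifies.
Total: 148 + 1 = 149.

149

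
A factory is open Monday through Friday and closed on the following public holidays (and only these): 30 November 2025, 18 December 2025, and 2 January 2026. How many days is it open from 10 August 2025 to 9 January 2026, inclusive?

108 business days

10 August 2025 is a Sunday.
That's 153 days from start to end, counting both.
153 = 7 × 21 + 6, so there are 21 full weeks plus 6 extra days.
Each full week contributes 5 weekdays (Mon–Fri): 21 × 5 = 105.
The 6 extra days are Sunday, Monday, Tuesday, Wednesday, Thursday, Friday — 5 of them qualify.
Total: 105 + 5 = 110.
Holidays: 30 November 2025 (Sun); 18 December 2025 (Thu); 2 January 2026 (Fri).
2 of the 3 holidays fall on weekdays; the rest are weekends and were already excluded.
Business days: 110 − 2 = 108.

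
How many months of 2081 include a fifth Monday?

A month has five Mondays exactly when Monday falls within its first (length − 28) days.
Jan: 31 days, starts Wed → 5 of Wed, Thu, Fri
Feb: 28 days, starts Sat → 5 of (none)
Mar: 31 days, starts Sat → 5 of Sat, Sun, Mon ✓
Apr: 30 days, starts Tue → 5 of Tue, Wed
May: 31 days, starts Thu → 5 of Thu, Fri, Sat
Jun: 30 days, starts Sun → 5 of Sun, Mon ✓
Jul: 31 days, starts Tue → 5 of Tue, Wed, Thu
Aug: 31 days, starts Fri → 5 of Fri, Sat, Sun
Sep: 30 days, starts Mon → 5 of Mon, Tue ✓
Oct: 31 days, starts Wed → 5 of Wed, Thu, Fri
Nov: 30 days, starts Sat → 5 of Sat, Sun
Dec: 31 days, starts Mon → 5 of Mon, Tue, Wed ✓
Months with five Mondays: Mar, Jun, Sep, Dec.

4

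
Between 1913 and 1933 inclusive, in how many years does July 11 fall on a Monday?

3

Day of week of July 11 in each year:
1913: Fri, 1914: Sat, 1915: Sun, 1916: Tue, 1917: Wed, 1918: Thu, 1919: Fri, 1920: Sun, 1921: Mon ✓, 1922: Tue, 1923: Wed, 1924: Fri, 1925: Sat, 1926: Sun, 1927: Mon ✓, 1928: Wed, 1929: Thu, 1930: Fri, 1931: Sat, 1932: Mon ✓, 1933: Tue
Mondays: 1921, 1927, 1932.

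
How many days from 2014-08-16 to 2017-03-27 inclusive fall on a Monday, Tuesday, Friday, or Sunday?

2014-08-16 is a Saturday.
The range spans 955 days (inclusive of both endpoints).
955 = 7 × 136 + 3, so there are 136 full weeks plus 3 extra days.
Each full week contributes 4 days from the set (Mon, Tue, Fri, Sun): 136 × 4 = 544.
The 3 extra days are Saturday, Sunday, Monday — 2 of them qualify.
Total: 544 + 2 = 546.

546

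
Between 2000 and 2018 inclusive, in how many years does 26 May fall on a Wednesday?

Day of week of May 26 in each year:
2000: Fri, 2001: Sat, 2002: Sun, 2003: Mon, 2004: Wed ✓, 2005: Thu, 2006: Fri, 2007: Sat, 2008: Mon, 2009: Tue, 2010: Wed ✓, 2011: Thu, 2012: Sat, 2013: Sun, 2014: Mon, 2015: Tue, 2016: Thu, 2017: Fri, 2018: Sat
Wednesdays: 2004, 2010.

2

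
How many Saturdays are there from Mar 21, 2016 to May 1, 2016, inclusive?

Mar 21, 2016 is a Monday.
From Mar 21, 2016 to May 1, 2016 is 42 days inclusive.
42 = 7 × 6, so the span is exactly 6 full weeks.
Each full week contributes one Saturday: 6 so far.
Total: 6.

6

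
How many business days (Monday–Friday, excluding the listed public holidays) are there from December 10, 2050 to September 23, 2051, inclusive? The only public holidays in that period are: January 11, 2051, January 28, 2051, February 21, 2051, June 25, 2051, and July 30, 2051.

203 business days

December 10, 2050 is a Saturday.
That's 288 days from start to end, counting both.
288 = 7 × 41 + 1, so there are 41 full weeks plus 1 extra day.
Each full week contributes 5 weekdays (Mon–Fri): 41 × 5 = 205.
The 1 extra day is Sat — none qualify.
Total: 205 + 0 = 205.
Holidays: January 11, 2051 (Wed); January 28, 2051 (Sat); February 21, 2051 (Tue); June 25, 2051 (Sun); July 30, 2051 (Sun).
2 of the 5 holidays fall on weekdays; the rest are weekends and were already excluded.
Business days: 205 − 2 = 203.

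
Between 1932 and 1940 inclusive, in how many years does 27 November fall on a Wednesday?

2

Day of week of November 27 in each year:
1932: Sun, 1933: Mon, 1934: Tue, 1935: Wed ✓, 1936: Fri, 1937: Sat, 1938: Sun, 1939: Mon, 1940: Wed ✓
Wednesdays: 1935, 1940.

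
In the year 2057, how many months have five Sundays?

A month has five Sundays exactly when Sunday falls within its first (length − 28) days.
Jan: 31 days, starts Mon → 5 of Mon, Tue, Wed
Feb: 28 days, starts Thu → 5 of (none)
Mar: 31 days, starts Thu → 5 of Thu, Fri, Sat
Apr: 30 days, starts Sun → 5 of Sun, Mon ✓
May: 31 days, starts Tue → 5 of Tue, Wed, Thu
Jun: 30 days, starts Fri → 5 of Fri, Sat
Jul: 31 days, starts Sun → 5 of Sun, Mon, Tue ✓
Aug: 31 days, starts Wed → 5 of Wed, Thu, Fri
Sep: 30 days, starts Sat → 5 of Sat, Sun ✓
Oct: 31 days, starts Mon → 5 of Mon, Tue, Wed
Nov: 30 days, starts Thu → 5 of Thu, Fri
Dec: 31 days, starts Sat → 5 of Sat, Sun, Mon ✓
Months with five Sundays: Apr, Jul, Sep, Dec.

4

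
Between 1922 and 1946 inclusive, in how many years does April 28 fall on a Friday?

Day of week of April 28 in each year:
1922: Fri ✓, 1923: Sat, 1924: Mon, 1925: Tue, 1926: Wed, 1927: Thu, 1928: Sat, 1929: Sun, 1930: Mon, 1931: Tue, 1932: Thu, 1933: Fri ✓, 1934: Sat, 1935: Sun, 1936: Tue, 1937: Wed, 1938: Thu, 1939: Fri ✓, 1940: Sun, 1941: Mon, 1942: Tue, 1943: Wed, 1944: Fri ✓, 1945: Sat, 1946: Sun
Fridays: 1922, 1933, 1939, 1944.

4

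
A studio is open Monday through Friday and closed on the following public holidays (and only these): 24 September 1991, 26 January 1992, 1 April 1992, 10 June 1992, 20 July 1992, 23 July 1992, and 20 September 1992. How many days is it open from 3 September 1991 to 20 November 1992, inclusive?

3 September 1991 is a Tuesday.
The range spans 445 days (inclusive of both endpoints).
445 = 7 × 63 + 4, so there are 63 full weeks plus 4 extra days.
Each full week contributes 5 weekdays (Mon–Fri): 63 × 5 = 315.
The 4 extra days are Tue, Wed, Thu, Fri — 4 of them qualify.
Total: 315 + 4 = 319.
Holidays: 24 September 1991 (Tue); 26 January 1992 (Sun); 1 April 1992 (Wed); 10 June 1992 (Wed); 20 July 1992 (Mon); 23 July 1992 (Thu); 20 September 1992 (Sun).
5 of the 7 holidays fall on weekdays; the rest are weekends and were already excluded.
Business days: 319 − 5 = 314.

314 working days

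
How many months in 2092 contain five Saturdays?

4

A month has five Saturdays exactly when Saturday falls within its first (length − 28) days.
Jan: 31 days, starts Tue → 5 of Tue, Wed, Thu
Feb: 29 days, starts Fri → 5 of Fri
Mar: 31 days, starts Sat → 5 of Sat, Sun, Mon ✓
Apr: 30 days, starts Tue → 5 of Tue, Wed
May: 31 days, starts Thu → 5 of Thu, Fri, Sat ✓
Jun: 30 days, starts Sun → 5 of Sun, Mon
Jul: 31 days, starts Tue → 5 of Tue, Wed, Thu
Aug: 31 days, starts Fri → 5 of Fri, Sat, Sun ✓
Sep: 30 days, starts Mon → 5 of Mon, Tue
Oct: 31 days, starts Wed → 5 of Wed, Thu, Fri
Nov: 30 days, starts Sat → 5 of Sat, Sun ✓
Dec: 31 days, starts Mon → 5 of Mon, Tue, Wed
Months with five Saturdays: Mar, May, Aug, Nov.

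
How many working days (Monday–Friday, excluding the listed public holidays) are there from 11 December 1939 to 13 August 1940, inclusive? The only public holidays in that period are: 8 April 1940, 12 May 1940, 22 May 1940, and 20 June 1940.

11 December 1939 is a Monday.
The range spans 247 days (inclusive of both endpoints).
247 = 7 × 35 + 2, so there are 35 full weeks plus 2 extra days.
Each full week contributes 5 weekdays (Mon–Fri): 35 × 5 = 175.
The 2 extra days are Mon, Tue — 2 of them qualify.
Total: 175 + 2 = 177.
Holidays: 8 April 1940 (Mon); 12 May 1940 (Sun); 22 May 1940 (Wed); 20 June 1940 (Thu).
3 of the 4 holidays fall on weekdays; the rest are weekends and were already excluded.
Business days: 177 − 3 = 174.

174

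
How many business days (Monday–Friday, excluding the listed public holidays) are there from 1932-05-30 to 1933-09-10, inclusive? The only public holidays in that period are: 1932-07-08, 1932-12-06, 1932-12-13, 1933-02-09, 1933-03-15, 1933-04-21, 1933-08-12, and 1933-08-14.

328 business days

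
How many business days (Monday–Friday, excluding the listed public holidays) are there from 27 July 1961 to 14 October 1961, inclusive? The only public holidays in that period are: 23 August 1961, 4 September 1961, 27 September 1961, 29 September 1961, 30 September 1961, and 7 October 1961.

53

27 July 1961 is a Thursday.
The range spans 80 days (inclusive of both endpoints).
80 = 7 × 11 + 3, so there are 11 full weeks plus 3 extra days.
Each full week contributes 5 weekdays (Mon–Fri): 11 × 5 = 55.
The 3 extra days are Thu, Fri, Sat — 2 of them qualify.
Total: 55 + 2 = 57.
Holidays: 23 August 1961 (Wed); 4 September 1961 (Mon); 27 September 1961 (Wed); 29 September 1961 (Fri); 30 September 1961 (Sat); 7 October 1961 (Sat).
4 of the 6 holidays fall on weekdays; the rest are weekends and were already excluded.
Business days: 57 − 4 = 53.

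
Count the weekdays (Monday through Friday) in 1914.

Jan 1, 1914 is a Thursday.
From Jan 1, 1914 to Dec 31, 1914 is 365 days inclusive.
365 = 7 × 52 + 1, so there are 52 full weeks plus 1 extra day.
Each full week contributes 5 weekdays (Mon–Fri): 52 × 5 = 260.
The 1 extra day is Thu — 1 of them qualifies.
Total: 260 + 1 = 261.

261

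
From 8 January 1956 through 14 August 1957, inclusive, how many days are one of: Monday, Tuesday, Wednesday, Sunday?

336

8 January 1956 is a Sunday.
The range spans 585 days (inclusive of both endpoints).
585 = 7 × 83 + 4, so there are 83 full weeks plus 4 extra days.
Each full week contributes 4 days from the set (Mon, Tue, Wed, Sun): 83 × 4 = 332.
The 4 extra days are Sun, Mon, Tue, Wed — 4 of them qualify.
Total: 332 + 4 = 336.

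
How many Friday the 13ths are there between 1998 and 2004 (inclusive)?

Friday-the-13ths by year:
1998: Feb, Mar, Nov
1999: Aug
2000: Oct
2001: Apr, Jul
2002: Sep, Dec
2003: Jun
2004: Feb, Aug

12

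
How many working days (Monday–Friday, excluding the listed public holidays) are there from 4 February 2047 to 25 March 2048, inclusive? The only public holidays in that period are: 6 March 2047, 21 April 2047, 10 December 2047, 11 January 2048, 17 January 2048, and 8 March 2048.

4 February 2047 is a Monday.
From 4 February 2047 to 25 March 2048 is 416 days inclusive.
416 = 7 × 59 + 3, so there are 59 full weeks plus 3 extra days.
Each full week contributes 5 weekdays (Mon–Fri): 59 × 5 = 295.
The 3 extra days are Mon, Tue, Wed — 3 of them qualify.
Total: 295 + 3 = 298.
Holidays: 6 March 2047 (Wed); 21 April 2047 (Sun); 10 December 2047 (Tue); 11 January 2048 (Sat); 17 January 2048 (Fri); 8 March 2048 (Sun).
3 of the 6 holidays fall on weekdays; the rest are weekends and were already excluded.
Business days: 298 − 3 = 295.

295 working days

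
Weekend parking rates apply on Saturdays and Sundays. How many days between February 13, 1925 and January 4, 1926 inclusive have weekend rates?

February 13, 1925 is a Friday.
The range spans 326 days (inclusive of both endpoints).
326 = 7 × 46 + 4, so there are 46 full weeks plus 4 extra days.
Each full week contributes 2 weekend days (Sat, Sun): 46 × 2 = 92.
The 4 extra days are Friday, Saturday, Sunday, Monday — 2 of them qualify.
Total: 92 + 2 = 94.

94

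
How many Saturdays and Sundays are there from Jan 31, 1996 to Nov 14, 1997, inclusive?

Jan 31, 1996 is a Wednesday.
That's 654 days from start to end, counting both.
654 = 7 × 93 + 3, so there are 93 full weeks plus 3 extra days.
Each full week contributes 2 weekend days (Sat, Sun): 93 × 2 = 186.
The 3 extra days are Wed, Thu, Fri — none qualify.
Total: 186 + 0 = 186.

186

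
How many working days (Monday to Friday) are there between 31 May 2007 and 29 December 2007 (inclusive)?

31 May 2007 is a Thursday.
From 31 May 2007 to 29 December 2007 is 213 days inclusive.
213 = 7 × 30 + 3, so there are 30 full weeks plus 3 extra days.
Each full week contributes 5 weekdays (Mon–Fri): 30 × 5 = 150.
The 3 extra days are Thursday, Friday, Saturday — 2 of them qualify.
Total: 150 + 2 = 152.

152 weekdays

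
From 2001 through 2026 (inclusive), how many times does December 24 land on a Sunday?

Day of week of December 24 in each year:
2001: Mon, 2002: Tue, 2003: Wed, 2004: Fri, 2005: Sat, 2006: Sun ✓, 2007: Mon, 2008: Wed, 2009: Thu, 2010: Fri, 2011: Sat, 2012: Mon, 2013: Tue, 2014: Wed, 2015: Thu, 2016: Sat, 2017: Sun ✓, 2018: Mon, 2019: Tue, 2020: Thu, 2021: Fri, 2022: Sat, 2023: Sun ✓, 2024: Tue, 2025: Wed, 2026: Thu
Sundays: 2006, 2017, 2023.

3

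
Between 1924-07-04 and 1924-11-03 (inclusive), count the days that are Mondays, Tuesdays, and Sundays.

53

1924-07-04 is a Friday.
The range spans 123 days (inclusive of both endpoints).
123 = 7 × 17 + 4, so there are 17 full weeks plus 4 extra days.
Each full week contributes 3 days from the set (Mon, Tue, Sun): 17 × 3 = 51.
The 4 extra days are Fri, Sat, Sun, Mon — 2 of them qualify.
Total: 51 + 2 = 53.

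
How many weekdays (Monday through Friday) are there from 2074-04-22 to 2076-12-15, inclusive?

692 weekdays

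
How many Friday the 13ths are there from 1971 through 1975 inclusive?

Friday-the-13ths by year:
1971: Aug
1972: Oct
1973: Apr, Jul
1974: Sep, Dec
1975: Jun

7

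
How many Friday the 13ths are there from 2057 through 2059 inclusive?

Friday-the-13ths by year:
2057: Apr, Jul
2058: Sep, Dec
2059: Jun

5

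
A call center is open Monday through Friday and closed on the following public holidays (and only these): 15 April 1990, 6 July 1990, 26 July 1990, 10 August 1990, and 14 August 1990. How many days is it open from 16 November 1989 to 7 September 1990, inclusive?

16 November 1989 is a Thursday.
That's 296 days from start to end, counting both.
296 = 7 × 42 + 2, so there are 42 full weeks plus 2 extra days.
Each full week contributes 5 weekdays (Mon–Fri): 42 × 5 = 210.
The 2 extra days are Thursday, Friday — 2 of them qualify.
Total: 210 + 2 = 212.
Holidays: 15 April 1990 (Sun); 6 July 1990 (Fri); 26 July 1990 (Thu); 10 August 1990 (Fri); 14 August 1990 (Tue).
4 of the 5 holidays fall on weekdays; the rest are weekends and were already excluded.
Business days: 212 − 4 = 208.

208 working days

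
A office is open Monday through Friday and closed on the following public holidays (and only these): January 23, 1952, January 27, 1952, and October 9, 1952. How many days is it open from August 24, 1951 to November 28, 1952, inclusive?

329 business days

August 24, 1951 is a Friday.
That's 463 days from start to end, counting both.
463 = 7 × 66 + 1, so there are 66 full weeks plus 1 extra day.
Each full week contributes 5 weekdays (Mon–Fri): 66 × 5 = 330.
The 1 extra day is Friday — 1 of them qualifies.
Total: 330 + 1 = 331.
Holidays: January 23, 1952 (Wed); January 27, 1952 (Sun); October 9, 1952 (Thu).
2 of the 3 holidays fall on weekdays; the rest are weekends and were already excluded.
Business days: 331 − 2 = 329.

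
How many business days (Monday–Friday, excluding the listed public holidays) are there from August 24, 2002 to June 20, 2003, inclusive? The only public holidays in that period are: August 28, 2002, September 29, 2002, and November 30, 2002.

214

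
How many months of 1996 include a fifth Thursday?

4

A month has five Thursdays exactly when Thursday falls within its first (length − 28) days.
Jan: 31 days, starts Mon → 5 of Mon, Tue, Wed
Feb: 29 days, starts Thu → 5 of Thu ✓
Mar: 31 days, starts Fri → 5 of Fri, Sat, Sun
Apr: 30 days, starts Mon → 5 of Mon, Tue
May: 31 days, starts Wed → 5 of Wed, Thu, Fri ✓
Jun: 30 days, starts Sat → 5 of Sat, Sun
Jul: 31 days, starts Mon → 5 of Mon, Tue, Wed
Aug: 31 days, starts Thu → 5 of Thu, Fri, Sat ✓
Sep: 30 days, starts Sun → 5 of Sun, Mon
Oct: 31 days, starts Tue → 5 of Tue, Wed, Thu ✓
Nov: 30 days, starts Fri → 5 of Fri, Sat
Dec: 31 days, starts Sun → 5 of Sun, Mon, Tue
Months with five Thursdays: Feb, May, Aug, Oct.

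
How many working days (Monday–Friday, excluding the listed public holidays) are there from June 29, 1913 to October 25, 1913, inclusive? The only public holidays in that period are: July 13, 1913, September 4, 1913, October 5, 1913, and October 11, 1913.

84

June 29, 1913 is a Sunday.
That's 119 days from start to end, counting both.
119 = 7 × 17, so the span is exactly 17 full weeks.
Each full week contributes 5 weekdays (Mon–Fri): 17 × 5 = 85.
Holidays: July 13, 1913 (Sun); September 4, 1913 (Thu); October 5, 1913 (Sun); October 11, 1913 (Sat).
1 of the 4 holidays fall on weekdays; the rest are weekends and were already excluded.
Business days: 85 − 1 = 84.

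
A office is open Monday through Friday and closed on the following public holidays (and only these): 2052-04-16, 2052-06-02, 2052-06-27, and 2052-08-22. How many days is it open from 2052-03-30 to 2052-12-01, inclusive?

2052-03-30 is a Saturday.
From 2052-03-30 to 2052-12-01 is 247 days inclusive.
247 = 7 × 35 + 2, so there are 35 full weeks plus 2 extra days.
Each full week contributes 5 weekdays (Mon–Fri): 35 × 5 = 175.
The 2 extra days are Saturday, Sunday — none qualify.
Total: 175 + 0 = 175.
Holidays: 2052-04-16 (Tue); 2052-06-02 (Sun); 2052-06-27 (Thu); 2052-08-22 (Thu).
3 of the 4 holidays fall on weekdays; the rest are weekends and were already excluded.
Business days: 175 − 3 = 172.

172 working days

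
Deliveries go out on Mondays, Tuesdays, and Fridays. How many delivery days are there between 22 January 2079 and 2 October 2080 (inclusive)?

266

22 January 2079 is a Sunday.
The range spans 620 days (inclusive of both endpoints).
620 = 7 × 88 + 4, so there are 88 full weeks plus 4 extra days.
Each full week contributes 3 days from the set (Mon, Tue, Fri): 88 × 3 = 264.
The 4 extra days are Sun, Mon, Tue, Wed — 2 of them qualify.
Total: 264 + 2 = 266.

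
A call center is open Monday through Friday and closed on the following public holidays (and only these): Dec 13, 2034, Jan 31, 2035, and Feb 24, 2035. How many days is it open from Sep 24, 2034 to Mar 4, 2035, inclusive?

Sep 24, 2034 is a Sunday.
From Sep 24, 2034 to Mar 4, 2035 is 162 days inclusive.
162 = 7 × 23 + 1, so there are 23 full weeks plus 1 extra day.
Each full week contributes 5 weekdays (Mon–Fri): 23 × 5 = 115.
The 1 extra day is Sun — none qualify.
Total: 115 + 0 = 115.
Holidays: Dec 13, 2034 (Wed); Jan 31, 2035 (Wed); Feb 24, 2035 (Sat).
2 of the 3 holidays fall on weekdays; the rest are weekends and were already excluded.
Business days: 115 − 2 = 113.

113 business days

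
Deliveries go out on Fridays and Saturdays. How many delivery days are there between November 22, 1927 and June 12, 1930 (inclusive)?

266

November 22, 1927 is a Tuesday.
The range spans 934 days (inclusive of both endpoints).
934 = 7 × 133 + 3, so there are 133 full weeks plus 3 extra days.
Each full week contributes 2 days from the set (Fri, Sat): 133 × 2 = 266.
The 3 extra days are Tue, Wed, Thu — none qualify.
Total: 266 + 0 = 266.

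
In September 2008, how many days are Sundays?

4

September 1, 2008 is a Monday.
From September 1, 2008 to September 30, 2008 is 30 days inclusive.
30 = 7 × 4 + 2, so there are 4 full weeks plus 2 extra days.
Each full week contributes one Sunday: 4 so far.
The 2 extra days are Monday, Tuesday — none qualify.
Total: 4 + 0 = 4.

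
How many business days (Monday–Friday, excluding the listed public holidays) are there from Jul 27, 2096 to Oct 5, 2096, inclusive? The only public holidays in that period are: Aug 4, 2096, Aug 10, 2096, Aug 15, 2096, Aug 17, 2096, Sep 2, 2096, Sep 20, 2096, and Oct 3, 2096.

46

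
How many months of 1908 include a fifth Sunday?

4

A month has five Sundays exactly when Sunday falls within its first (length − 28) days.
Jan: 31 days, starts Wed → 5 of Wed, Thu, Fri
Feb: 29 days, starts Sat → 5 of Sat
Mar: 31 days, starts Sun → 5 of Sun, Mon, Tue ✓
Apr: 30 days, starts Wed → 5 of Wed, Thu
May: 31 days, starts Fri → 5 of Fri, Sat, Sun ✓
Jun: 30 days, starts Mon → 5 of Mon, Tue
Jul: 31 days, starts Wed → 5 of Wed, Thu, Fri
Aug: 31 days, starts Sat → 5 of Sat, Sun, Mon ✓
Sep: 30 days, starts Tue → 5 of Tue, Wed
Oct: 31 days, starts Thu → 5 of Thu, Fri, Sat
Nov: 30 days, starts Sun → 5 of Sun, Mon ✓
Dec: 31 days, starts Tue → 5 of Tue, Wed, Thu
Months with five Sundays: Mar, May, Aug, Nov.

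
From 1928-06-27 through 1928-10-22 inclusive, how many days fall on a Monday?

17

1928-06-27 is a Wednesday.
From 1928-06-27 to 1928-10-22 is 118 days inclusive.
118 = 7 × 16 + 6, so there are 16 full weeks plus 6 extra days.
Each full week contributes one Monday: 16 so far.
The 6 extra days are Wednesday, Thursday, Friday, Saturday, Sunday, Monday — 1 of them qualifies.
Total: 16 + 1 = 17.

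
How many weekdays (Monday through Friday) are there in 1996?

January 1, 1996 is a Monday.
From January 1, 1996 to December 31, 1996 is 366 days inclusive.
366 = 7 × 52 + 2, so there are 52 full weeks plus 2 extra days.
Each full week contributes 5 weekdays (Mon–Fri): 52 × 5 = 260.
The 2 extra days are Mon, Tue — 2 of them qualify.
Total: 260 + 2 = 262.

262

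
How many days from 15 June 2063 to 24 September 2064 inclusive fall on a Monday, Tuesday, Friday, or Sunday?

268

15 June 2063 is a Friday.
From 15 June 2063 to 24 September 2064 is 468 days inclusive.
468 = 7 × 66 + 6, so there are 66 full weeks plus 6 extra days.
Each full week contributes 4 days from the set (Mon, Tue, Fri, Sun): 66 × 4 = 264.
The 6 extra days are Fri, Sat, Sun, Mon, Tue, Wed — 4 of them qualify.
Total: 264 + 4 = 268.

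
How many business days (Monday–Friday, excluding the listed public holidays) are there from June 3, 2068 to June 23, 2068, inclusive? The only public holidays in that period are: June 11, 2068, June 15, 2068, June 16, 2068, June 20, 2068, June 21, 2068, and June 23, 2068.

June 3, 2068 is a Sunday.
From June 3, 2068 to June 23, 2068 is 21 days inclusive.
21 = 7 × 3, so the span is exactly 3 full weeks.
Each full week contributes 5 weekdays (Mon–Fri): 3 × 5 = 15.
Total: 15.
Holidays: June 11, 2068 (Mon); June 15, 2068 (Fri); June 16, 2068 (Sat); June 20, 2068 (Wed); June 21, 2068 (Thu); June 23, 2068 (Sat).
4 of the 6 holidays fall on weekdays; the rest are weekends and were already excluded.
Business days: 15 − 4 = 11.

11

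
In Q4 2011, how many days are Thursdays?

1 October 2011 is a Saturday.
From 1 October 2011 to 31 December 2011 is 92 days inclusive.
92 = 7 × 13 + 1, so there are 13 full weeks plus 1 extra day.
Each full week contributes one Thursday: 13 so far.
The 1 extra day is Sat — none qualify.
Total: 13 + 0 = 13.

13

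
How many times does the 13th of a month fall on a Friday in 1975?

The 13th falls on a Friday when the month's 13th has weekday Fri.
Jan 13 is Mon; Feb 13 is Thu; Mar 13 is Thu; Apr 13 is Sun; May 13 is Tue; Jun 13 is Fri ✓; Jul 13 is Sun; Aug 13 is Wed; Sep 13 is Sat; Oct 13 is Mon; Nov 13 is Thu; Dec 13 is Sat.
Friday the 13ths: Jun.

1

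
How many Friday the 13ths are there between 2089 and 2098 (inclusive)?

17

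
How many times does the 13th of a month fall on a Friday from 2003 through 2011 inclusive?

Friday-the-13ths by year:
2003: Jun
2004: Feb, Aug
2005: May
2006: Jan, Oct
2007: Apr, Jul
2008: Jun
2009: Feb, Mar, Nov
2010: Aug
2011: May

14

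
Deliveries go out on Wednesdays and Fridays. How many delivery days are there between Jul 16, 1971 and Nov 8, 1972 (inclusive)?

Jul 16, 1971 is a Friday.
The range spans 482 days (inclusive of both endpoints).
482 = 7 × 68 + 6, so there are 68 full weeks plus 6 extra days.
Each full week contributes 2 days from the set (Wed, Fri): 68 × 2 = 136.
The 6 extra days are Friday, Saturday, Sunday, Monday, Tuesday, Wednesday — 2 of them qualify.
Total: 136 + 2 = 138.

138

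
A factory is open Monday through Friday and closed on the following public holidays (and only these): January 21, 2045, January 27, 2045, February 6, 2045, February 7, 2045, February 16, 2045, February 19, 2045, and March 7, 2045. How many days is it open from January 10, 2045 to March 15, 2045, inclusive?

42 business days

January 10, 2045 is a Tuesday.
From January 10, 2045 to March 15, 2045 is 65 days inclusive.
65 = 7 × 9 + 2, so there are 9 full weeks plus 2 extra days.
Each full week contributes 5 weekdays (Mon–Fri): 9 × 5 = 45.
The 2 extra days are Tuesday, Wednesday — 2 of them qualify.
Total: 45 + 2 = 47.
Holidays: January 21, 2045 (Sat); January 27, 2045 (Fri); February 6, 2045 (Mon); February 7, 2045 (Tue); February 16, 2045 (Thu); February 19, 2045 (Sun); March 7, 2045 (Tue).
5 of the 7 holidays fall on weekdays; the rest are weekends and were already excluded.
Business days: 47 − 5 = 42.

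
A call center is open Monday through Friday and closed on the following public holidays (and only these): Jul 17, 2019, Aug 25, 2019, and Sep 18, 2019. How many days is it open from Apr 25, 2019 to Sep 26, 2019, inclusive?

109 business days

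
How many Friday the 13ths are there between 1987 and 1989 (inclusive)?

6

Friday-the-13ths by year:
1987: Feb, Mar, Nov
1988: May
1989: Jan, Oct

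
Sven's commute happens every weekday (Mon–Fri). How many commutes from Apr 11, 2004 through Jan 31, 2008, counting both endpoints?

994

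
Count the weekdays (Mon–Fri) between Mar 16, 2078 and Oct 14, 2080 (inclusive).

Mar 16, 2078 is a Wednesday.
From Mar 16, 2078 to Oct 14, 2080 is 944 days inclusive.
944 = 7 × 134 + 6, so there are 134 full weeks plus 6 extra days.
Each full week contributes 5 weekdays (Mon–Fri): 134 × 5 = 670.
The 6 extra days are Wed, Thu, Fri, Sat, Sun, Mon — 4 of them qualify.
Total: 670 + 4 = 674.

674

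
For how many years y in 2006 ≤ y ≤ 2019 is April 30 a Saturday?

Day of week of April 30 in each year:
2006: Sun, 2007: Mon, 2008: Wed, 2009: Thu, 2010: Fri, 2011: Sat ✓, 2012: Mon, 2013: Tue, 2014: Wed, 2015: Thu, 2016: Sat ✓, 2017: Sun, 2018: Mon, 2019: Tue
Saturdays: 2011, 2016.

2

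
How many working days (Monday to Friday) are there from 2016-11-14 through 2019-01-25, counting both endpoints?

2016-11-14 is a Monday.
The range spans 803 days (inclusive of both endpoints).
803 = 7 × 114 + 5, so there are 114 full weeks plus 5 extra days.
Each full week contributes 5 weekdays (Mon–Fri): 114 × 5 = 570.
The 5 extra days are Mon, Tue, Wed, Thu, Fri — 5 of them qualify.
Total: 570 + 5 = 575.

575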